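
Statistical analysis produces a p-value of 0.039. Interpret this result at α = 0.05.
Since p = 0.039 < α = 0.05, reject H₀.
There is sufficient evidence to reject the null hypothesis; the result is statistically significant at the 0.05 level.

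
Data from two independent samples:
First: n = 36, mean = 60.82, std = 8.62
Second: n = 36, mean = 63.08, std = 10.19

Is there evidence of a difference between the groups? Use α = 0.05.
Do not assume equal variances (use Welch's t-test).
Welch's two-sample t-test:
H₀: μ₁ = μ₂
H₁: μ₁ ≠ μ₂
s₁²/n₁ = 8.62²/36 = 2.0640,  s₂²/n₂ = 10.19²/36 = 2.8843
SE = √(s₁²/n₁ + s₂²/n₂) = √(2.0640 + 2.8843) = 2.2245
df (Welch-Satterthwaite) = (s₁²/n₁ + s₂²/n₂)² / [(s₁²/n₁)²/(n₁-1) + (s₂²/n₂)²/(n₂-1)] ≈ 68.13
t = (x̄₁ - x̄₂) / SE = (60.82 - 63.08) / 2.2245 = -2.26 / 2.2245 = -1.016
p-value = 0.3132

Since p-value > α = 0.05, we fail to reject H₀.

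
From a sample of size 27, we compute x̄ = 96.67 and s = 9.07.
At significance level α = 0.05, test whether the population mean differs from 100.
One-sample t-test:
H₀: μ = 100
H₁: μ ≠ 100
df = n - 1 = 26
t = (x̄ - μ₀) / (s/√n) = (96.67 - 100) / (9.07/√27) = -1.908
p-value = 0.0675

Since p-value > α = 0.05, we fail to reject H₀.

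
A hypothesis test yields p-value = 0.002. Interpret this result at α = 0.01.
Since p = 0.002 < α = 0.01, reject H₀.
There is sufficient evidence to reject the null hypothesis; the result is statistically significant at the 0.01 level.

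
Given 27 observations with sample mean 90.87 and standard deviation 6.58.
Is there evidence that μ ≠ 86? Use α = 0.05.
One-sample t-test:
H₀: μ = 86
H₁: μ ≠ 86
df = n - 1 = 26
t = (x̄ - μ₀) / (s/√n) = (90.87 - 86) / (6.58/√27) = 3.846
p-value = 0.0007

Since p-value < α = 0.05, we reject H₀.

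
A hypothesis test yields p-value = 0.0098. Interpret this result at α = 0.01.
Since p = 0.0098 < α = 0.01, reject H₀.
There is sufficient evidence to reject the null hypothesis; the result is statistically significant at the 0.01 level.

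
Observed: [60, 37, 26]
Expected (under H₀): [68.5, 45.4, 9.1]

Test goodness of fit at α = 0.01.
Chi-square goodness of fit test:
H₀: observed counts match expected distribution
H₁: observed counts differ from expected distribution
df = k - 1 = 2
χ² = Σ(O - E)²/E
   = (60 - 68.5)²/68.5 + (37 - 45.4)²/45.4 + (26 - 9.1)²/9.1
   = 1.055 + 1.554 + 31.386
   = 33.99
p-value < 0.0001

Since p-value < α = 0.01, we reject H₀.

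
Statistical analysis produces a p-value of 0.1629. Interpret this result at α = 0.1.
Since p = 0.1629 > α = 0.1, fail to reject H₀.
There is insufficient evidence to reject the null hypothesis; the result is not statistically significant at the 0.1 level.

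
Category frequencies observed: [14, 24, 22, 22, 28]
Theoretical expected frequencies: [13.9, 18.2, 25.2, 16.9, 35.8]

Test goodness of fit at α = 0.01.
Chi-square goodness of fit test:
H₀: observed counts match expected distribution
H₁: observed counts differ from expected distribution
df = k - 1 = 4
χ² = Σ(O - E)²/E
   = (14 - 13.9)²/13.9 + (24 - 18.2)²/18.2 + (22 - 25.2)²/25.2 + (22 - 16.9)²/16.9 + (28 - 35.8)²/35.8
   = 0.001 + 1.848 + 0.406 + 1.539 + 1.699
   = 5.49
p-value = 0.2403

Since p-value > α = 0.01, we fail to reject H₀.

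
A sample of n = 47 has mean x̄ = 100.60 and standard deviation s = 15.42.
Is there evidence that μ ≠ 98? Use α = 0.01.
One-sample t-test:
H₀: μ = 98
H₁: μ ≠ 98
df = n - 1 = 46
t = (x̄ - μ₀) / (s/√n) = (100.60 - 98) / (15.42/√47) = 1.156
p-value = 0.2537

Since p-value > α = 0.01, we fail to reject H₀.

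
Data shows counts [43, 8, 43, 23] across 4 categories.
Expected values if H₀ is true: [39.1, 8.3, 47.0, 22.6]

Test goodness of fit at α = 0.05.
Chi-square goodness of fit test:
H₀: observed counts match expected distribution
H₁: observed counts differ from expected distribution
df = k - 1 = 3
χ² = Σ(O - E)²/E
   = (43 - 39.1)²/39.1 + (8 - 8.3)²/8.3 + (43 - 47.0)²/47.0 + (23 - 22.6)²/22.6
   = 0.389 + 0.011 + 0.340 + 0.007
   = 0.75
p-value = 0.8620

Since p-value > α = 0.05, we fail to reject H₀.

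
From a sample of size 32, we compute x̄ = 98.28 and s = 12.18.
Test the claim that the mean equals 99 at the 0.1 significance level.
One-sample t-test:
H₀: μ = 99
H₁: μ ≠ 99
df = n - 1 = 31
t = (x̄ - μ₀) / (s/√n) = (98.28 - 99) / (12.18/√32) = -0.334
p-value = 0.7403

Since p-value > α = 0.1, we fail to reject H₀.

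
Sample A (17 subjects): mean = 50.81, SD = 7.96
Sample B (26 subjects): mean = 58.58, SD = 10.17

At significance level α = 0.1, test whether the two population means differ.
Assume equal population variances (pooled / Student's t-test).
Student's two-sample t-test (equal variances):
H₀: μ₁ = μ₂
H₁: μ₁ ≠ μ₂
df = n₁ + n₂ - 2 = 41
Pooled variance s_p² = [(n₁-1)s₁² + (n₂-1)s₂²] / (n₁ + n₂ - 2) = [(16)(7.96²) + (25)(10.17²)] / 41 = 87.7929
SE = √(s_p²(1/n₁ + 1/n₂)) = √(87.7929 × (1/17 + 1/26)) = 2.9225
t = (x̄₁ - x̄₂) / SE = (50.81 - 58.58) / 2.9225 = -7.77 / 2.9225 = -2.659
p-value = 0.0111

Since p-value < α = 0.1, we reject H₀.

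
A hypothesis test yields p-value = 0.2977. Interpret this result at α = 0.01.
Since p = 0.2977 > α = 0.01, fail to reject H₀.
There is insufficient evidence to reject the null hypothesis; the result is not statistically significant at the 0.01 level.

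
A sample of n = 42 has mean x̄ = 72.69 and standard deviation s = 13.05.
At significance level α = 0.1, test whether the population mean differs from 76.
One-sample t-test:
H₀: μ = 76
H₁: μ ≠ 76
df = n - 1 = 41
t = (x̄ - μ₀) / (s/√n) = (72.69 - 76) / (13.05/√42) = -1.644
p-value = 0.1079

Since p-value > α = 0.1, we fail to reject H₀.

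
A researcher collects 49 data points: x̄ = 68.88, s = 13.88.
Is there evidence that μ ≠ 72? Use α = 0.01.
One-sample t-test:
H₀: μ = 72
H₁: μ ≠ 72
df = n - 1 = 48
t = (x̄ - μ₀) / (s/√n) = (68.88 - 72) / (13.88/√49) = -1.573
p-value = 0.1222

Since p-value > α = 0.01, we fail to reject H₀.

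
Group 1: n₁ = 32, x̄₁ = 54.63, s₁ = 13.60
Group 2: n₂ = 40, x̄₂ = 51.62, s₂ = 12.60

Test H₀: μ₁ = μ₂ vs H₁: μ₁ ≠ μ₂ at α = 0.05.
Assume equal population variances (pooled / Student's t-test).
Student's two-sample t-test (equal variances):
H₀: μ₁ = μ₂
H₁: μ₁ ≠ μ₂
df = n₁ + n₂ - 2 = 70
Pooled variance s_p² = [(n₁-1)s₁² + (n₂-1)s₂²] / (n₁ + n₂ - 2) = [(31)(13.60²) + (39)(12.60²)] / 70 = 170.3629
SE = √(s_p²(1/n₁ + 1/n₂)) = √(170.3629 × (1/32 + 1/40)) = 3.0956
t = (x̄₁ - x̄₂) / SE = (54.63 - 51.62) / 3.0956 = 3.01 / 3.0956 = 0.972
p-value = 0.3342

Since p-value > α = 0.05, we fail to reject H₀.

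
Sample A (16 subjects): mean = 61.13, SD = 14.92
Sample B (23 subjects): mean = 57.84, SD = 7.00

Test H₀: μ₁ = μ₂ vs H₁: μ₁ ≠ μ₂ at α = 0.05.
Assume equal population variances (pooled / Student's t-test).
Student's two-sample t-test (equal variances):
H₀: μ₁ = μ₂
H₁: μ₁ ≠ μ₂
df = n₁ + n₂ - 2 = 37
Pooled variance s_p² = [(n₁-1)s₁² + (n₂-1)s₂²] / (n₁ + n₂ - 2) = [(15)(14.92²) + (22)(7.00²)] / 37 = 119.3810
SE = √(s_p²(1/n₁ + 1/n₂)) = √(119.3810 × (1/16 + 1/23)) = 3.5569
t = (x̄₁ - x̄₂) / SE = (61.13 - 57.84) / 3.5569 = 3.29 / 3.5569 = 0.925
p-value = 0.3610

Since p-value > α = 0.05, we fail to reject H₀.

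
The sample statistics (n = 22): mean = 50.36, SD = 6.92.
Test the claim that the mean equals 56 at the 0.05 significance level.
One-sample t-test:
H₀: μ = 56
H₁: μ ≠ 56
df = n - 1 = 21
t = (x̄ - μ₀) / (s/√n) = (50.36 - 56) / (6.92/√22) = -3.823
p-value = 0.0010

Since p-value < α = 0.05, we reject H₀.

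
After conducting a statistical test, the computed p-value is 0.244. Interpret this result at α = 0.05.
Since p = 0.244 > α = 0.05, fail to reject H₀.
There is insufficient evidence to reject the null hypothesis; the result is not statistically significant at the 0.05 level.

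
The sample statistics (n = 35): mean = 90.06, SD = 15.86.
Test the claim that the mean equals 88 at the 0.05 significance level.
One-sample t-test:
H₀: μ = 88
H₁: μ ≠ 88
df = n - 1 = 34
t = (x̄ - μ₀) / (s/√n) = (90.06 - 88) / (15.86/√35) = 0.768
p-value = 0.4475

Since p-value > α = 0.05, we fail to reject H₀.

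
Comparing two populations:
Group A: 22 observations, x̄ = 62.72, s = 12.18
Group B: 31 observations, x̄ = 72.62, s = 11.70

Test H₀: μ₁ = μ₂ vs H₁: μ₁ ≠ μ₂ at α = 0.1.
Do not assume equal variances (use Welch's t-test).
Welch's two-sample t-test:
H₀: μ₁ = μ₂
H₁: μ₁ ≠ μ₂
s₁²/n₁ = 12.18²/22 = 6.7433,  s₂²/n₂ = 11.70²/31 = 4.4158
SE = √(s₁²/n₁ + s₂²/n₂) = √(6.7433 + 4.4158) = 3.3405
df (Welch-Satterthwaite) = (s₁²/n₁ + s₂²/n₂)² / [(s₁²/n₁)²/(n₁-1) + (s₂²/n₂)²/(n₂-1)] ≈ 44.23
t = (x̄₁ - x̄₂) / SE = (62.72 - 72.62) / 3.3405 = -9.90 / 3.3405 = -2.964
p-value = 0.0049

Since p-value < α = 0.1, we reject H₀.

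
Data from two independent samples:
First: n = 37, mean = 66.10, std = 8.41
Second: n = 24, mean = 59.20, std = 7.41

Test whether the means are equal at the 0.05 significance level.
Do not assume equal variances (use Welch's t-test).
Welch's two-sample t-test:
H₀: μ₁ = μ₂
H₁: μ₁ ≠ μ₂
s₁²/n₁ = 8.41²/37 = 1.9116,  s₂²/n₂ = 7.41²/24 = 2.2878
SE = √(s₁²/n₁ + s₂²/n₂) = √(1.9116 + 2.2878) = 2.0492
df (Welch-Satterthwaite) = (s₁²/n₁ + s₂²/n₂)² / [(s₁²/n₁)²/(n₁-1) + (s₂²/n₂)²/(n₂-1)] ≈ 53.59
t = (x̄₁ - x̄₂) / SE = (66.10 - 59.20) / 2.0492 = 6.90 / 2.0492 = 3.367
p-value = 0.0014

Since p-value < α = 0.05, we reject H₀.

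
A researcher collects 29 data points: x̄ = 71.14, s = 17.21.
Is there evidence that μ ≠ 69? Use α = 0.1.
One-sample t-test:
H₀: μ = 69
H₁: μ ≠ 69
df = n - 1 = 28
t = (x̄ - μ₀) / (s/√n) = (71.14 - 69) / (17.21/√29) = 0.670
p-value = 0.5086

Since p-value > α = 0.1, we fail to reject H₀.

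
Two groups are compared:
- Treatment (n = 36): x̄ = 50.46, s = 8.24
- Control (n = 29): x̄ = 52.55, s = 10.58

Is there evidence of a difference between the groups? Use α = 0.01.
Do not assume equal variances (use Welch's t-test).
Welch's two-sample t-test:
H₀: μ₁ = μ₂
H₁: μ₁ ≠ μ₂
s₁²/n₁ = 8.24²/36 = 1.8860,  s₂²/n₂ = 10.58²/29 = 3.8599
SE = √(s₁²/n₁ + s₂²/n₂) = √(1.8860 + 3.8599) = 2.3971
df (Welch-Satterthwaite) = (s₁²/n₁ + s₂²/n₂)² / [(s₁²/n₁)²/(n₁-1) + (s₂²/n₂)²/(n₂-1)] ≈ 52.10
t = (x̄₁ - x̄₂) / SE = (50.46 - 52.55) / 2.3971 = -2.09 / 2.3971 = -0.872
p-value = 0.3873

Since p-value > α = 0.01, we fail to reject H₀.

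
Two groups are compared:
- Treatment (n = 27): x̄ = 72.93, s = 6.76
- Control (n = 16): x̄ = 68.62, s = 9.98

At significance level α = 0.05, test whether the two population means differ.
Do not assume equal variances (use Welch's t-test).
Welch's two-sample t-test:
H₀: μ₁ = μ₂
H₁: μ₁ ≠ μ₂
s₁²/n₁ = 6.76²/27 = 1.6925,  s₂²/n₂ = 9.98²/16 = 6.2250
SE = √(s₁²/n₁ + s₂²/n₂) = √(1.6925 + 6.2250) = 2.8138
df (Welch-Satterthwaite) = (s₁²/n₁ + s₂²/n₂)² / [(s₁²/n₁)²/(n₁-1) + (s₂²/n₂)²/(n₂-1)] ≈ 23.27
t = (x̄₁ - x̄₂) / SE = (72.93 - 68.62) / 2.8138 = 4.31 / 2.8138 = 1.532
p-value = 0.1391

Since p-value > α = 0.05, we fail to reject H₀.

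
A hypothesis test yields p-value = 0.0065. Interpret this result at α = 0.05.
Since p = 0.0065 < α = 0.05, reject H₀.
There is sufficient evidence to reject the null hypothesis; the result is statistically significant at the 0.05 level.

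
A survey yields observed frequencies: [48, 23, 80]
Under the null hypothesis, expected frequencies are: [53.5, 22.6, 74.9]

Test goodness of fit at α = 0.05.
Chi-square goodness of fit test:
H₀: observed counts match expected distribution
H₁: observed counts differ from expected distribution
df = k - 1 = 2
χ² = Σ(O - E)²/E
   = (48 - 53.5)²/53.5 + (23 - 22.6)²/22.6 + (80 - 74.9)²/74.9
   = 0.565 + 0.007 + 0.347
   = 0.92
p-value = 0.6314

Since p-value > α = 0.05, we fail to reject H₀.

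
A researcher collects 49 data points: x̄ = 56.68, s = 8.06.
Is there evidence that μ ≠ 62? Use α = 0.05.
One-sample t-test:
H₀: μ = 62
H₁: μ ≠ 62
df = n - 1 = 48
t = (x̄ - μ₀) / (s/√n) = (56.68 - 62) / (8.06/√49) = -4.620
p-value < 0.0001

Since p-value < α = 0.05, we reject H₀.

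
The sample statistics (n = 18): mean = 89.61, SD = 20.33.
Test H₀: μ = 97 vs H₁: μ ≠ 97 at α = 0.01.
One-sample t-test:
H₀: μ = 97
H₁: μ ≠ 97
df = n - 1 = 17
t = (x̄ - μ₀) / (s/√n) = (89.61 - 97) / (20.33/√18) = -1.542
p-value = 0.1414

Since p-value > α = 0.01, we fail to reject H₀.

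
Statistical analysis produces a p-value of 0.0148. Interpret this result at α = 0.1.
Since p = 0.0148 < α = 0.1, reject H₀.
There is sufficient evidence to reject the null hypothesis; the result is statistically significant at the 0.1 level.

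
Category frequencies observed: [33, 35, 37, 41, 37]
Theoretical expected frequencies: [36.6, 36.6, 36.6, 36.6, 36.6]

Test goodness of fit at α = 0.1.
Chi-square goodness of fit test:
H₀: observed counts match expected distribution
H₁: observed counts differ from expected distribution
df = k - 1 = 4
χ² = Σ(O - E)²/E
   = (33 - 36.6)²/36.6 + (35 - 36.6)²/36.6 + (37 - 36.6)²/36.6 + (41 - 36.6)²/36.6 + (37 - 36.6)²/36.6
   = 0.354 + 0.070 + 0.004 + 0.529 + 0.004
   = 0.96
p-value = 0.9155

Since p-value > α = 0.1, we fail to reject H₀.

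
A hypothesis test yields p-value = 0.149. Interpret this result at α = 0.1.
Since p = 0.149 > α = 0.1, fail to reject H₀.
There is insufficient evidence to reject the null hypothesis; the result is not statistically significant at the 0.1 level.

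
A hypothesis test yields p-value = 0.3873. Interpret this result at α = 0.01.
Since p = 0.3873 > α = 0.01, fail to reject H₀.
There is insufficient evidence to reject the null hypothesis; the result is not statistically significant at the 0.01 level.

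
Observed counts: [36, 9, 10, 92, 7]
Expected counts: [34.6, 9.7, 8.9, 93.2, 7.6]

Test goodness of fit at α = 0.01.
Chi-square goodness of fit test:
H₀: observed counts match expected distribution
H₁: observed counts differ from expected distribution
df = k - 1 = 4
χ² = Σ(O - E)²/E
   = (36 - 34.6)²/34.6 + (9 - 9.7)²/9.7 + (10 - 8.9)²/8.9 + (92 - 93.2)²/93.2 + (7 - 7.6)²/7.6
   = 0.057 + 0.051 + 0.136 + 0.015 + 0.047
   = 0.31
p-value = 0.9894

Since p-value > α = 0.01, we fail to reject H₀.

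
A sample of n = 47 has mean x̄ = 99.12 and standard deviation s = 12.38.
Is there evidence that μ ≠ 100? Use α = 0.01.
One-sample t-test:
H₀: μ = 100
H₁: μ ≠ 100
df = n - 1 = 46
t = (x̄ - μ₀) / (s/√n) = (99.12 - 100) / (12.38/√47) = -0.487
p-value = 0.6283

Since p-value > α = 0.01, we fail to reject H₀.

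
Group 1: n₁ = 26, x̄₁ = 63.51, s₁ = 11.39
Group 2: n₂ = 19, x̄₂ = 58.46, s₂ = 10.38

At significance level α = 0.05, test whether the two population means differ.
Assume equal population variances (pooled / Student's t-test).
Student's two-sample t-test (equal variances):
H₀: μ₁ = μ₂
H₁: μ₁ ≠ μ₂
df = n₁ + n₂ - 2 = 43
Pooled variance s_p² = [(n₁-1)s₁² + (n₂-1)s₂²] / (n₁ + n₂ - 2) = [(25)(11.39²) + (18)(10.38²)] / 43 = 120.5279
SE = √(s_p²(1/n₁ + 1/n₂)) = √(120.5279 × (1/26 + 1/19)) = 3.3135
t = (x̄₁ - x̄₂) / SE = (63.51 - 58.46) / 3.3135 = 5.05 / 3.3135 = 1.524
p-value = 0.1348

Since p-value > α = 0.05, we fail to reject H₀.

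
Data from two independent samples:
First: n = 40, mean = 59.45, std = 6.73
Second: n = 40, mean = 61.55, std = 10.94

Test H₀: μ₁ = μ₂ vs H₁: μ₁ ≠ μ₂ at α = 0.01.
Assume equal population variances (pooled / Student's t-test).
Student's two-sample t-test (equal variances):
H₀: μ₁ = μ₂
H₁: μ₁ ≠ μ₂
df = n₁ + n₂ - 2 = 78
Pooled variance s_p² = [(n₁-1)s₁² + (n₂-1)s₂²] / (n₁ + n₂ - 2) = [(39)(6.73²) + (39)(10.94²)] / 78 = 82.4882
SE = √(s_p²(1/n₁ + 1/n₂)) = √(82.4882 × (1/40 + 1/40)) = 2.0309
t = (x̄₁ - x̄₂) / SE = (59.45 - 61.55) / 2.0309 = -2.10 / 2.0309 = -1.034
p-value = 0.3043

Since p-value > α = 0.01, we fail to reject H₀.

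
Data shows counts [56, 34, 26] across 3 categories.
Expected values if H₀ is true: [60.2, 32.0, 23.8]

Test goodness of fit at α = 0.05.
Chi-square goodness of fit test:
H₀: observed counts match expected distribution
H₁: observed counts differ from expected distribution
df = k - 1 = 2
χ² = Σ(O - E)²/E
   = (56 - 60.2)²/60.2 + (34 - 32.0)²/32.0 + (26 - 23.8)²/23.8
   = 0.293 + 0.125 + 0.203
   = 0.62
p-value = 0.7329

Since p-value > α = 0.05, we fail to reject H₀.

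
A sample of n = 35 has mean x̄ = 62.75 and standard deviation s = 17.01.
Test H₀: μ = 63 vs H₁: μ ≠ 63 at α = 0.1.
One-sample t-test:
H₀: μ = 63
H₁: μ ≠ 63
df = n - 1 = 34
t = (x̄ - μ₀) / (s/√n) = (62.75 - 63) / (17.01/√35) = -0.087
p-value = 0.9312

Since p-value > α = 0.1, we fail to reject H₀.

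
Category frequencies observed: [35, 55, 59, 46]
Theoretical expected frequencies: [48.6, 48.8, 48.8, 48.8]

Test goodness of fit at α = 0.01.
Chi-square goodness of fit test:
H₀: observed counts match expected distribution
H₁: observed counts differ from expected distribution
df = k - 1 = 3
χ² = Σ(O - E)²/E
   = (35 - 48.6)²/48.6 + (55 - 48.8)²/48.8 + (59 - 48.8)²/48.8 + (46 - 48.8)²/48.8
   = 3.806 + 0.788 + 2.132 + 0.161
   = 6.89
p-value = 0.0756

Since p-value > α = 0.01, we fail to reject H₀.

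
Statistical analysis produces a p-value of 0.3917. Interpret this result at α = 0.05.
Since p = 0.3917 > α = 0.05, fail to reject H₀.
There is insufficient evidence to reject the null hypothesis; the result is not statistically significant at the 0.05 level.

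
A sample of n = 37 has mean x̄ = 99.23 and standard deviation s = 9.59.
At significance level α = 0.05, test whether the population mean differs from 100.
One-sample t-test:
H₀: μ = 100
H₁: μ ≠ 100
df = n - 1 = 36
t = (x̄ - μ₀) / (s/√n) = (99.23 - 100) / (9.59/√37) = -0.488
p-value = 0.6282

Since p-value > α = 0.05, we fail to reject H₀.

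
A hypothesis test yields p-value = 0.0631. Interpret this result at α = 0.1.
Since p = 0.0631 < α = 0.1, reject H₀.
There is sufficient evidence to reject the null hypothesis; the result is statistically significant at the 0.1 level.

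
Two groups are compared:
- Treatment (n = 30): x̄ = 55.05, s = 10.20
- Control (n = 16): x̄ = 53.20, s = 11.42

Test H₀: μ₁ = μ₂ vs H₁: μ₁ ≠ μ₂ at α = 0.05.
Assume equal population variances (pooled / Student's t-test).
Student's two-sample t-test (equal variances):
H₀: μ₁ = μ₂
H₁: μ₁ ≠ μ₂
df = n₁ + n₂ - 2 = 44
Pooled variance s_p² = [(n₁-1)s₁² + (n₂-1)s₂²] / (n₁ + n₂ - 2) = [(29)(10.20²) + (15)(11.42²)] / 44 = 113.0320
SE = √(s_p²(1/n₁ + 1/n₂)) = √(113.0320 × (1/30 + 1/16)) = 3.2912
t = (x̄₁ - x̄₂) / SE = (55.05 - 53.20) / 3.2912 = 1.85 / 3.2912 = 0.562
p-value = 0.5769

Since p-value > α = 0.05, we fail to reject H₀.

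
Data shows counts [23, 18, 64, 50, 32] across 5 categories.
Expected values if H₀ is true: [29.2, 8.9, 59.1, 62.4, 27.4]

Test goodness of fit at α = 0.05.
Chi-square goodness of fit test:
H₀: observed counts match expected distribution
H₁: observed counts differ from expected distribution
df = k - 1 = 4
χ² = Σ(O - E)²/E
   = (23 - 29.2)²/29.2 + (18 - 8.9)²/8.9 + (64 - 59.1)²/59.1 + (50 - 62.4)²/62.4 + (32 - 27.4)²/27.4
   = 1.316 + 9.304 + 0.406 + 2.464 + 0.772
   = 14.26
p-value = 0.0065

Since p-value < α = 0.05, we reject H₀.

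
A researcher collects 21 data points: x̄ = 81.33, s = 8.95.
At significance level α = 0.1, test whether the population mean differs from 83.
One-sample t-test:
H₀: μ = 83
H₁: μ ≠ 83
df = n - 1 = 20
t = (x̄ - μ₀) / (s/√n) = (81.33 - 83) / (8.95/√21) = -0.855
p-value = 0.4026

Since p-value > α = 0.1, we fail to reject H₀.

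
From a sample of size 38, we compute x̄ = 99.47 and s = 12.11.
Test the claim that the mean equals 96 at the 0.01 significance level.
One-sample t-test:
H₀: μ = 96
H₁: μ ≠ 96
df = n - 1 = 37
t = (x̄ - μ₀) / (s/√n) = (99.47 - 96) / (12.11/√38) = 1.766
p-value = 0.0856

Since p-value > α = 0.01, we fail to reject H₀.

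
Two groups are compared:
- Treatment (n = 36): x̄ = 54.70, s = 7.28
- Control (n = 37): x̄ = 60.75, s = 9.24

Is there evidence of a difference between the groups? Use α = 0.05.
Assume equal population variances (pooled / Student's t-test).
Student's two-sample t-test (equal variances):
H₀: μ₁ = μ₂
H₁: μ₁ ≠ μ₂
df = n₁ + n₂ - 2 = 71
Pooled variance s_p² = [(n₁-1)s₁² + (n₂-1)s₂²] / (n₁ + n₂ - 2) = [(35)(7.28²) + (36)(9.24²)] / 71 = 69.4160
SE = √(s_p²(1/n₁ + 1/n₂)) = √(69.4160 × (1/36 + 1/37)) = 1.9505
t = (x̄₁ - x̄₂) / SE = (54.70 - 60.75) / 1.9505 = -6.05 / 1.9505 = -3.102
p-value = 0.0028

Since p-value < α = 0.05, we reject H₀.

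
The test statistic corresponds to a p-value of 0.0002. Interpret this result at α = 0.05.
Since p = 0.0002 < α = 0.05, reject H₀.
There is sufficient evidence to reject the null hypothesis; the result is statistically significant at the 0.05 level.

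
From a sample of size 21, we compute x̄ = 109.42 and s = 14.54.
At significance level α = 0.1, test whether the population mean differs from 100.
One-sample t-test:
H₀: μ = 100
H₁: μ ≠ 100
df = n - 1 = 20
t = (x̄ - μ₀) / (s/√n) = (109.42 - 100) / (14.54/√21) = 2.969
p-value = 0.0076

Since p-value < α = 0.1, we reject H₀.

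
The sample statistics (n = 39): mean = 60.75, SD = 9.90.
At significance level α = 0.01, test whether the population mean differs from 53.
One-sample t-test:
H₀: μ = 53
H₁: μ ≠ 53
df = n - 1 = 38
t = (x̄ - μ₀) / (s/√n) = (60.75 - 53) / (9.90/√39) = 4.889
p-value < 0.0001

Since p-value < α = 0.01, we reject H₀.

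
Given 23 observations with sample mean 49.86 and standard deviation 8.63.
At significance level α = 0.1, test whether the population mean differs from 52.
One-sample t-test:
H₀: μ = 52
H₁: μ ≠ 52
df = n - 1 = 22
t = (x̄ - μ₀) / (s/√n) = (49.86 - 52) / (8.63/√23) = -1.189
p-value = 0.2470

Since p-value > α = 0.1, we fail to reject H₀.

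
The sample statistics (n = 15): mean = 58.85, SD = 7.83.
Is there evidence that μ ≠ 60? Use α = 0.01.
One-sample t-test:
H₀: μ = 60
H₁: μ ≠ 60
df = n - 1 = 14
t = (x̄ - μ₀) / (s/√n) = (58.85 - 60) / (7.83/√15) = -0.569
p-value = 0.5785

Since p-value > α = 0.01, we fail to reject H₀.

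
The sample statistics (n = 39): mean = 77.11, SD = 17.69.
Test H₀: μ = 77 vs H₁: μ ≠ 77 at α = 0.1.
One-sample t-test:
H₀: μ = 77
H₁: μ ≠ 77
df = n - 1 = 38
t = (x̄ - μ₀) / (s/√n) = (77.11 - 77) / (17.69/√39) = 0.039
p-value = 0.9692

Since p-value > α = 0.1, we fail to reject H₀.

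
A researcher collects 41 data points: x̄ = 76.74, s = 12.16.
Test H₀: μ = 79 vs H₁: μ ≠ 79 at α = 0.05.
One-sample t-test:
H₀: μ = 79
H₁: μ ≠ 79
df = n - 1 = 40
t = (x̄ - μ₀) / (s/√n) = (76.74 - 79) / (12.16/√41) = -1.190
p-value = 0.2410

Since p-value > α = 0.05, we fail to reject H₀.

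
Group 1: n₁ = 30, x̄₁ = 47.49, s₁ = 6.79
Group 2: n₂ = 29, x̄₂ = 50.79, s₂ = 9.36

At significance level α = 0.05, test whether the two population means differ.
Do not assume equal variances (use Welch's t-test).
Welch's two-sample t-test:
H₀: μ₁ = μ₂
H₁: μ₁ ≠ μ₂
s₁²/n₁ = 6.79²/30 = 1.5368,  s₂²/n₂ = 9.36²/29 = 3.0210
SE = √(s₁²/n₁ + s₂²/n₂) = √(1.5368 + 3.0210) = 2.1349
df (Welch-Satterthwaite) = (s₁²/n₁ + s₂²/n₂)² / [(s₁²/n₁)²/(n₁-1) + (s₂²/n₂)²/(n₂-1)] ≈ 50.99
t = (x̄₁ - x̄₂) / SE = (47.49 - 50.79) / 2.1349 = -3.30 / 2.1349 = -1.546
p-value = 0.1284

Since p-value > α = 0.05, we fail to reject H₀.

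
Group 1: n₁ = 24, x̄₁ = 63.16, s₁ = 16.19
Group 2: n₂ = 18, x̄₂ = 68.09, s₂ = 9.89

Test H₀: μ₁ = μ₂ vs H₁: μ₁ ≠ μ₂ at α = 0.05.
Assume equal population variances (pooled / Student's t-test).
Student's two-sample t-test (equal variances):
H₀: μ₁ = μ₂
H₁: μ₁ ≠ μ₂
df = n₁ + n₂ - 2 = 40
Pooled variance s_p² = [(n₁-1)s₁² + (n₂-1)s₂²] / (n₁ + n₂ - 2) = [(23)(16.19²) + (17)(9.89²)] / 40 = 192.2869
SE = √(s_p²(1/n₁ + 1/n₂)) = √(192.2869 × (1/24 + 1/18)) = 4.3237
t = (x̄₁ - x̄₂) / SE = (63.16 - 68.09) / 4.3237 = -4.93 / 4.3237 = -1.140
p-value = 0.2610

Since p-value > α = 0.05, we fail to reject H₀.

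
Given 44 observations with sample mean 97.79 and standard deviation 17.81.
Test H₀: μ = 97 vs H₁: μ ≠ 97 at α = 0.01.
One-sample t-test:
H₀: μ = 97
H₁: μ ≠ 97
df = n - 1 = 43
t = (x̄ - μ₀) / (s/√n) = (97.79 - 97) / (17.81/√44) = 0.294
p-value = 0.7700

Since p-value > α = 0.01, we fail to reject H₀.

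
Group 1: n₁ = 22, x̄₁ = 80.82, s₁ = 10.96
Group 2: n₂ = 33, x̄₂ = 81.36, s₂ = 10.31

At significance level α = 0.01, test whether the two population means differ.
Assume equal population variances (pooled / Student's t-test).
Student's two-sample t-test (equal variances):
H₀: μ₁ = μ₂
H₁: μ₁ ≠ μ₂
df = n₁ + n₂ - 2 = 53
Pooled variance s_p² = [(n₁-1)s₁² + (n₂-1)s₂²] / (n₁ + n₂ - 2) = [(21)(10.96²) + (32)(10.31²)] / 53 = 111.7741
SE = √(s_p²(1/n₁ + 1/n₂)) = √(111.7741 × (1/22 + 1/33)) = 2.9099
t = (x̄₁ - x̄₂) / SE = (80.82 - 81.36) / 2.9099 = -0.54 / 2.9099 = -0.186
p-value = 0.8535

Since p-value > α = 0.01, we fail to reject H₀.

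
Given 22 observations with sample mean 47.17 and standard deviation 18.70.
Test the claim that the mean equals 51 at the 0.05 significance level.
One-sample t-test:
H₀: μ = 51
H₁: μ ≠ 51
df = n - 1 = 21
t = (x̄ - μ₀) / (s/√n) = (47.17 - 51) / (18.70/√22) = -0.961
p-value = 0.3477

Since p-value > α = 0.05, we fail to reject H₀.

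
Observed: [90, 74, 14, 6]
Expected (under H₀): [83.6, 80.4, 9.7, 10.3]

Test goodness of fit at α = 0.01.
Chi-square goodness of fit test:
H₀: observed counts match expected distribution
H₁: observed counts differ from expected distribution
df = k - 1 = 3
χ² = Σ(O - E)²/E
   = (90 - 83.6)²/83.6 + (74 - 80.4)²/80.4 + (14 - 9.7)²/9.7 + (6 - 10.3)²/10.3
   = 0.490 + 0.509 + 1.906 + 1.795
   = 4.70
p-value = 0.1951

Since p-value > α = 0.01, we fail to reject H₀.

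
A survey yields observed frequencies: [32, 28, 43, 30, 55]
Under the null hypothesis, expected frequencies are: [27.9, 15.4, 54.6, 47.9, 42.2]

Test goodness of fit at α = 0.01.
Chi-square goodness of fit test:
H₀: observed counts match expected distribution
H₁: observed counts differ from expected distribution
df = k - 1 = 4
χ² = Σ(O - E)²/E
   = (32 - 27.9)²/27.9 + (28 - 15.4)²/15.4 + (43 - 54.6)²/54.6 + (30 - 47.9)²/47.9 + (55 - 42.2)²/42.2
   = 0.603 + 10.309 + 2.464 + 6.689 + 3.882
   = 23.95
p-value = 0.0001

Since p-value < α = 0.01, we reject H₀.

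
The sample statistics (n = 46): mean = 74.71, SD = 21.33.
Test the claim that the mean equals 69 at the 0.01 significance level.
One-sample t-test:
H₀: μ = 69
H₁: μ ≠ 69
df = n - 1 = 45
t = (x̄ - μ₀) / (s/√n) = (74.71 - 69) / (21.33/√46) = 1.816
p-value = 0.0761

Since p-value > α = 0.01, we fail to reject H₀.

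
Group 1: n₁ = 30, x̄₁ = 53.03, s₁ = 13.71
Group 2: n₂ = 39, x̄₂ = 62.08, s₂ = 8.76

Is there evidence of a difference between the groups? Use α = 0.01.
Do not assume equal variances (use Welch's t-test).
Welch's two-sample t-test:
H₀: μ₁ = μ₂
H₁: μ₁ ≠ μ₂
s₁²/n₁ = 13.71²/30 = 6.2655,  s₂²/n₂ = 8.76²/39 = 1.9676
SE = √(s₁²/n₁ + s₂²/n₂) = √(6.2655 + 1.9676) = 2.8693
df (Welch-Satterthwaite) = (s₁²/n₁ + s₂²/n₂)² / [(s₁²/n₁)²/(n₁-1) + (s₂²/n₂)²/(n₂-1)] ≈ 46.57
t = (x̄₁ - x̄₂) / SE = (53.03 - 62.08) / 2.8693 = -9.05 / 2.8693 = -3.154
p-value = 0.0028

Since p-value < α = 0.01, we reject H₀.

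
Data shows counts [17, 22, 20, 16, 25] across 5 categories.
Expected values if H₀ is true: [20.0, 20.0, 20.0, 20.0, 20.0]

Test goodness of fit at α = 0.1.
Chi-square goodness of fit test:
H₀: observed counts match expected distribution
H₁: observed counts differ from expected distribution
df = k - 1 = 4
χ² = Σ(O - E)²/E
   = (17 - 20.0)²/20.0 + (22 - 20.0)²/20.0 + (20 - 20.0)²/20.0 + (16 - 20.0)²/20.0 + (25 - 20.0)²/20.0
   = 0.450 + 0.200 + 0.000 + 0.800 + 1.250
   = 2.70
p-value = 0.6092

Since p-value > α = 0.1, we fail to reject H₀.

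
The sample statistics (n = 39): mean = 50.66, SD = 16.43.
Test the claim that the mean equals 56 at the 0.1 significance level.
One-sample t-test:
H₀: μ = 56
H₁: μ ≠ 56
df = n - 1 = 38
t = (x̄ - μ₀) / (s/√n) = (50.66 - 56) / (16.43/√39) = -2.030
p-value = 0.0494

Since p-value < α = 0.1, we reject H₀.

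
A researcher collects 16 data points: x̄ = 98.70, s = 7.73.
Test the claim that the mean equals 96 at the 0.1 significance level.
One-sample t-test:
H₀: μ = 96
H₁: μ ≠ 96
df = n - 1 = 15
t = (x̄ - μ₀) / (s/√n) = (98.70 - 96) / (7.73/√16) = 1.397
p-value = 0.1827

Since p-value > α = 0.1, we fail to reject H₀.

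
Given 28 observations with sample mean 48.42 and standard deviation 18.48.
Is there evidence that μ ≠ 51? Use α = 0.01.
One-sample t-test:
H₀: μ = 51
H₁: μ ≠ 51
df = n - 1 = 27
t = (x̄ - μ₀) / (s/√n) = (48.42 - 51) / (18.48/√28) = -0.739
p-value = 0.4664

Since p-value > α = 0.01, we fail to reject H₀.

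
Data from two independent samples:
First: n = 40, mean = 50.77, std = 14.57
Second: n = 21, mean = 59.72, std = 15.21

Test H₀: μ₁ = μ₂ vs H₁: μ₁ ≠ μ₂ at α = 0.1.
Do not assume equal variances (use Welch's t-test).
Welch's two-sample t-test:
H₀: μ₁ = μ₂
H₁: μ₁ ≠ μ₂
s₁²/n₁ = 14.57²/40 = 5.3071,  s₂²/n₂ = 15.21²/21 = 11.0164
SE = √(s₁²/n₁ + s₂²/n₂) = √(5.3071 + 11.0164) = 4.0402
df (Welch-Satterthwaite) = (s₁²/n₁ + s₂²/n₂)² / [(s₁²/n₁)²/(n₁-1) + (s₂²/n₂)²/(n₂-1)] ≈ 39.24
t = (x̄₁ - x̄₂) / SE = (50.77 - 59.72) / 4.0402 = -8.95 / 4.0402 = -2.215
p-value = 0.0326

Since p-value < α = 0.1, we reject H₀.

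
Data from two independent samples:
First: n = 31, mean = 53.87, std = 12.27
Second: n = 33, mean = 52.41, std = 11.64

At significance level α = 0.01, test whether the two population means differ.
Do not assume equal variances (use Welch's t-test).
Welch's two-sample t-test:
H₀: μ₁ = μ₂
H₁: μ₁ ≠ μ₂
s₁²/n₁ = 12.27²/31 = 4.8565,  s₂²/n₂ = 11.64²/33 = 4.1057
SE = √(s₁²/n₁ + s₂²/n₂) = √(4.8565 + 4.1057) = 2.9937
df (Welch-Satterthwaite) = (s₁²/n₁ + s₂²/n₂)² / [(s₁²/n₁)²/(n₁-1) + (s₂²/n₂)²/(n₂-1)] ≈ 61.18
t = (x̄₁ - x̄₂) / SE = (53.87 - 52.41) / 2.9937 = 1.46 / 2.9937 = 0.488
p-value = 0.6275

Since p-value > α = 0.01, we fail to reject H₀.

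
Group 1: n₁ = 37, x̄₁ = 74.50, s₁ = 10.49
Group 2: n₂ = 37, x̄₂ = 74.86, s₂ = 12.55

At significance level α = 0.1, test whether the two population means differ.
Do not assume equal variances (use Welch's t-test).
Welch's two-sample t-test:
H₀: μ₁ = μ₂
H₁: μ₁ ≠ μ₂
s₁²/n₁ = 10.49²/37 = 2.9741,  s₂²/n₂ = 12.55²/37 = 4.2568
SE = √(s₁²/n₁ + s₂²/n₂) = √(2.9741 + 4.2568) = 2.6890
df (Welch-Satterthwaite) = (s₁²/n₁ + s₂²/n₂)² / [(s₁²/n₁)²/(n₁-1) + (s₂²/n₂)²/(n₂-1)] ≈ 69.80
t = (x̄₁ - x̄₂) / SE = (74.50 - 74.86) / 2.6890 = -0.36 / 2.6890 = -0.134
p-value = 0.8939

Since p-value > α = 0.1, we fail to reject H₀.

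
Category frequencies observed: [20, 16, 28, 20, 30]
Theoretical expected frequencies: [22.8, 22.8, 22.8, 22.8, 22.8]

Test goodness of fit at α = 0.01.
Chi-square goodness of fit test:
H₀: observed counts match expected distribution
H₁: observed counts differ from expected distribution
df = k - 1 = 4
χ² = Σ(O - E)²/E
   = (20 - 22.8)²/22.8 + (16 - 22.8)²/22.8 + (28 - 22.8)²/22.8 + (20 - 22.8)²/22.8 + (30 - 22.8)²/22.8
   = 0.344 + 2.028 + 1.186 + 0.344 + 2.274
   = 6.18
p-value = 0.1864

Since p-value > α = 0.01, we fail to reject H₀.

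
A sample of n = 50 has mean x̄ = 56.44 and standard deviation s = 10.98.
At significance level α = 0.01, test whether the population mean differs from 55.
One-sample t-test:
H₀: μ = 55
H₁: μ ≠ 55
df = n - 1 = 49
t = (x̄ - μ₀) / (s/√n) = (56.44 - 55) / (10.98/√50) = 0.927
p-value = 0.3583

Since p-value > α = 0.01, we fail to reject H₀.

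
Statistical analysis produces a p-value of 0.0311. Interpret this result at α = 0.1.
Since p = 0.0311 < α = 0.1, reject H₀.
There is sufficient evidence to reject the null hypothesis; the result is statistically significant at the 0.1 level.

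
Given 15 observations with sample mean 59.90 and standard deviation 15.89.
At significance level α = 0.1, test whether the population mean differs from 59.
One-sample t-test:
H₀: μ = 59
H₁: μ ≠ 59
df = n - 1 = 14
t = (x̄ - μ₀) / (s/√n) = (59.90 - 59) / (15.89/√15) = 0.219
p-value = 0.8295

Since p-value > α = 0.1, we fail to reject H₀.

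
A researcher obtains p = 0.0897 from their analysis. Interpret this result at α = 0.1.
Since p = 0.0897 < α = 0.1, reject H₀.
There is sufficient evidence to reject the null hypothesis; the result is statistically significant at the 0.1 level.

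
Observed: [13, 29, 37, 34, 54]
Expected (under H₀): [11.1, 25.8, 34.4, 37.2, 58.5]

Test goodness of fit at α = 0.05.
Chi-square goodness of fit test:
H₀: observed counts match expected distribution
H₁: observed counts differ from expected distribution
df = k - 1 = 4
χ² = Σ(O - E)²/E
   = (13 - 11.1)²/11.1 + (29 - 25.8)²/25.8 + (37 - 34.4)²/34.4 + (34 - 37.2)²/37.2 + (54 - 58.5)²/58.5
   = 0.325 + 0.397 + 0.197 + 0.275 + 0.346
   = 1.54
p-value = 0.8195

Since p-value > α = 0.05, we fail to reject H₀.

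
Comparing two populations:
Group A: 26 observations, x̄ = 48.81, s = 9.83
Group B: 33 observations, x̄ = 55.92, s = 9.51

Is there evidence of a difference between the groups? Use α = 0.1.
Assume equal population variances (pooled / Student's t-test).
Student's two-sample t-test (equal variances):
H₀: μ₁ = μ₂
H₁: μ₁ ≠ μ₂
df = n₁ + n₂ - 2 = 57
Pooled variance s_p² = [(n₁-1)s₁² + (n₂-1)s₂²] / (n₁ + n₂ - 2) = [(25)(9.83²) + (32)(9.51²)] / 57 = 93.1545
SE = √(s_p²(1/n₁ + 1/n₂)) = √(93.1545 × (1/26 + 1/33)) = 2.5310
t = (x̄₁ - x̄₂) / SE = (48.81 - 55.92) / 2.5310 = -7.11 / 2.5310 = -2.809
p-value = 0.0068

Since p-value < α = 0.1, we reject H₀.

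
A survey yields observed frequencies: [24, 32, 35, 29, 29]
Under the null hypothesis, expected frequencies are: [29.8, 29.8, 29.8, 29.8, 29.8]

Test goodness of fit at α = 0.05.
Chi-square goodness of fit test:
H₀: observed counts match expected distribution
H₁: observed counts differ from expected distribution
df = k - 1 = 4
χ² = Σ(O - E)²/E
   = (24 - 29.8)²/29.8 + (32 - 29.8)²/29.8 + (35 - 29.8)²/29.8 + (29 - 29.8)²/29.8 + (29 - 29.8)²/29.8
   = 1.129 + 0.162 + 0.907 + 0.021 + 0.021
   = 2.24
p-value = 0.6914

Since p-value > α = 0.05, we fail to reject H₀.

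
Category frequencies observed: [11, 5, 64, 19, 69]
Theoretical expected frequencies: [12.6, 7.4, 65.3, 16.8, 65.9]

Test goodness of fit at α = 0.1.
Chi-square goodness of fit test:
H₀: observed counts match expected distribution
H₁: observed counts differ from expected distribution
df = k - 1 = 4
χ² = Σ(O - E)²/E
   = (11 - 12.6)²/12.6 + (5 - 7.4)²/7.4 + (64 - 65.3)²/65.3 + (19 - 16.8)²/16.8 + (69 - 65.9)²/65.9
   = 0.203 + 0.778 + 0.026 + 0.288 + 0.146
   = 1.44
p-value = 0.8370

Since p-value > α = 0.1, we fail to reject H₀.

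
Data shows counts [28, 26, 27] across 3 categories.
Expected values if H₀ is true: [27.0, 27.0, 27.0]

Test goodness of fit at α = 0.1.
Chi-square goodness of fit test:
H₀: observed counts match expected distribution
H₁: observed counts differ from expected distribution
df = k - 1 = 2
χ² = Σ(O - E)²/E
   = (28 - 27.0)²/27.0 + (26 - 27.0)²/27.0 + (27 - 27.0)²/27.0
   = 0.037 + 0.037 + 0.000
   = 0.07
p-value = 0.9636

Since p-value > α = 0.1, we fail to reject H₀.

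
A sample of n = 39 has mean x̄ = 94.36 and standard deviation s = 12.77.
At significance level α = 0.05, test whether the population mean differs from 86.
One-sample t-test:
H₀: μ = 86
H₁: μ ≠ 86
df = n - 1 = 38
t = (x̄ - μ₀) / (s/√n) = (94.36 - 86) / (12.77/√39) = 4.088
p-value = 0.0002

Since p-value < α = 0.05, we reject H₀.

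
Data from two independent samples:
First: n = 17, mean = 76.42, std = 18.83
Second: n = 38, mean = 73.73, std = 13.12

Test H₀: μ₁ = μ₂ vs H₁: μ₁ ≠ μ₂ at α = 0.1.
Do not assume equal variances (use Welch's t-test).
Welch's two-sample t-test:
H₀: μ₁ = μ₂
H₁: μ₁ ≠ μ₂
s₁²/n₁ = 18.83²/17 = 20.8570,  s₂²/n₂ = 13.12²/38 = 4.5299
SE = √(s₁²/n₁ + s₂²/n₂) = √(20.8570 + 4.5299) = 5.0385
df (Welch-Satterthwaite) = (s₁²/n₁ + s₂²/n₂)² / [(s₁²/n₁)²/(n₁-1) + (s₂²/n₂)²/(n₂-1)] ≈ 23.23
t = (x̄₁ - x̄₂) / SE = (76.42 - 73.73) / 5.0385 = 2.69 / 5.0385 = 0.534
p-value = 0.5985

Since p-value > α = 0.1, we fail to reject H₀.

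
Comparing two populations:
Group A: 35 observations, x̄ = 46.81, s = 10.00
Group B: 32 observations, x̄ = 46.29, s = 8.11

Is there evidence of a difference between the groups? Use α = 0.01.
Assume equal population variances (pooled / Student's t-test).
Student's two-sample t-test (equal variances):
H₀: μ₁ = μ₂
H₁: μ₁ ≠ μ₂
df = n₁ + n₂ - 2 = 65
Pooled variance s_p² = [(n₁-1)s₁² + (n₂-1)s₂²] / (n₁ + n₂ - 2) = [(34)(10.00²) + (31)(8.11²)] / 65 = 83.6759
SE = √(s_p²(1/n₁ + 1/n₂)) = √(83.6759 × (1/35 + 1/32)) = 2.2373
t = (x̄₁ - x̄₂) / SE = (46.81 - 46.29) / 2.2373 = 0.52 / 2.2373 = 0.232
p-value = 0.8169

Since p-value > α = 0.01, we fail to reject H₀.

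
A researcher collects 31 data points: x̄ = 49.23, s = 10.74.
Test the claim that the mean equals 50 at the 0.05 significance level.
One-sample t-test:
H₀: μ = 50
H₁: μ ≠ 50
df = n - 1 = 30
t = (x̄ - μ₀) / (s/√n) = (49.23 - 50) / (10.74/√31) = -0.399
p-value = 0.6926

Since p-value > α = 0.05, we fail to reject H₀.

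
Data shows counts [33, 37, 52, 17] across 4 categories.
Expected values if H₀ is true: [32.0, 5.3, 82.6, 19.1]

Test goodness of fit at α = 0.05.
Chi-square goodness of fit test:
H₀: observed counts match expected distribution
H₁: observed counts differ from expected distribution
df = k - 1 = 3
χ² = Σ(O - E)²/E
   = (33 - 32.0)²/32.0 + (37 - 5.3)²/5.3 + (52 - 82.6)²/82.6 + (17 - 19.1)²/19.1
   = 0.031 + 189.602 + 11.336 + 0.231
   = 201.20
p-value < 0.0001

Since p-value < α = 0.05, we reject H₀.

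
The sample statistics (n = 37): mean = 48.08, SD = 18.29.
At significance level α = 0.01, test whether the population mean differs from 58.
One-sample t-test:
H₀: μ = 58
H₁: μ ≠ 58
df = n - 1 = 36
t = (x̄ - μ₀) / (s/√n) = (48.08 - 58) / (18.29/√37) = -3.299
p-value = 0.0022

Since p-value < α = 0.01, we reject H₀.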